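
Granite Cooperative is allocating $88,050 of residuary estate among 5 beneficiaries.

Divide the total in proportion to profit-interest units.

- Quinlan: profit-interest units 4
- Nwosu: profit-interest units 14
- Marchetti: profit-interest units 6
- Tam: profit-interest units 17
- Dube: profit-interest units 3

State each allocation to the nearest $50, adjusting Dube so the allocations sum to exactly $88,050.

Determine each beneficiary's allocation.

Profit-interest units total: 44.
Pro-rata amounts: Quinlan 4/44 × $88,050 = 8,004.55; Nwosu 14/44 × $88,050 = 28,015.91; Marchetti 6/44 × $88,050 = 12,006.82; Tam 17/44 × $88,050 = 34,019.32; Dube 3/44 × $88,050 = 6,003.41.
At nearest $50: Quinlan $8,000; Nwosu $28,000; Marchetti $12,000; Tam $34,000; Dube $6,000. Sum = $88,000.
Difference $88,050 − $88,000 = +$50 applied to Dube: Dube becomes $6,050.

Quinlan: $8,000 · Nwosu: $28,000 · Marchetti: $12,000 · Tam: $34,000 · Dube: $6,050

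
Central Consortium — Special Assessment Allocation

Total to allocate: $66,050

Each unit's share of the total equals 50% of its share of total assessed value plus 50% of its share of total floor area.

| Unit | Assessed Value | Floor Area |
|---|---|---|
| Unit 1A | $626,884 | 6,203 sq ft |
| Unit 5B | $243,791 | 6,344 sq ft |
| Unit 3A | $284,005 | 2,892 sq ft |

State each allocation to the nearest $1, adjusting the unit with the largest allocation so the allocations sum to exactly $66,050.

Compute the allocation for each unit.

Unit 1A: $31,198 · Unit 5B: $20,543 · Unit 3A: $14,309

Assessed value total 1,154,680; floor area total 15,439.
Composite weights (50% assessed value + 50% floor area): Unit 1A 0.4723; Unit 5B 0.3110; Unit 3A 0.2166.
Pro-rata amounts: Unit 1A 31,198.12; Unit 5B 20,542.88; Unit 3A 14,309.00.
After rounding ($1): Unit 1A $31,198; Unit 5B $20,543; Unit 3A $14,309. Sum = $66,050.
Sum already equals the total — no adjustment.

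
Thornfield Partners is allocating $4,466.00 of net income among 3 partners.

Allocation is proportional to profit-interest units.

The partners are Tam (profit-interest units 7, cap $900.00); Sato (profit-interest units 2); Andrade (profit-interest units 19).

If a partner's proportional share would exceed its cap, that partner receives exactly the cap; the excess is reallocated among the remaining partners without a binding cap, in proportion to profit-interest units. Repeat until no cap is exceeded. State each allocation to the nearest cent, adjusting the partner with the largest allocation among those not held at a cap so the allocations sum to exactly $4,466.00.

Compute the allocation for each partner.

Tam: $900.00 · Sato: $339.62 · Andrade: $3,226.38

Total profit-interest units = 28.
Proportional shares (ignoring caps): Tam 1,116.5000; Sato 319.0000; Andrade 3,030.5000.
Cap binds for Tam ($900.00); balance $3,566.00 reallocated over remaining profit-interest units 21.
Redistributed shares: Sato 339.6190 → $339.62; Andrade 3,226.3810 → $3,226.38.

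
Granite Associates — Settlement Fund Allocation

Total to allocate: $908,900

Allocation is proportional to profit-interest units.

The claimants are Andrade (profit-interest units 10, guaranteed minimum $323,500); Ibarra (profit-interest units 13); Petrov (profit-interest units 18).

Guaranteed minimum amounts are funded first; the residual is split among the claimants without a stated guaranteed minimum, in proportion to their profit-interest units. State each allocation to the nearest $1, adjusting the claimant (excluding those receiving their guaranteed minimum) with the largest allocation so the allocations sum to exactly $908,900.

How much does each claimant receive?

Fund the minimums — Andrade $323,500. Balance $585,400.
Balance split over remaining profit-interest units 31: Ibarra 245,490.32 → $245,490; Petrov 339,909.68 → $339,910.

Andrade: $323,500 | Ibarra: $245,490 | Petrov: $339,910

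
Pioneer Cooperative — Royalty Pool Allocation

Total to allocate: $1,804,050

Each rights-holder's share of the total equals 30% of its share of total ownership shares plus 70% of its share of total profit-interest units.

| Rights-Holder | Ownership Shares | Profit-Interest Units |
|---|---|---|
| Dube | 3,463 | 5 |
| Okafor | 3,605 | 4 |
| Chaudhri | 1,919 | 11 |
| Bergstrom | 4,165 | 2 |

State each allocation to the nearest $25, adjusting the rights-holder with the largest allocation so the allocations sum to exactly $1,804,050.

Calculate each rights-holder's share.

Dube: $429,525 · Okafor: $377,950 · Chaudhri: $710,375 · Bergstrom: $286,200

Ownership shares total 13,152; profit-interest units total 22.
Blended shares (30% ownership shares + 70% profit-interest units): Dube 0.2381; Okafor 0.2095; Chaudhri 0.3938; Bergstrom 0.1586.
Pro-rata amounts: Dube 429,513.09; Okafor 377,954.91; Chaudhri 710,385.84; Bergstrom 286,196.16.
At nearest $25: Dube $429,525; Okafor $377,950; Chaudhri $710,375; Bergstrom $286,200. Sum = $1,804,050.
No rounding difference to absorb.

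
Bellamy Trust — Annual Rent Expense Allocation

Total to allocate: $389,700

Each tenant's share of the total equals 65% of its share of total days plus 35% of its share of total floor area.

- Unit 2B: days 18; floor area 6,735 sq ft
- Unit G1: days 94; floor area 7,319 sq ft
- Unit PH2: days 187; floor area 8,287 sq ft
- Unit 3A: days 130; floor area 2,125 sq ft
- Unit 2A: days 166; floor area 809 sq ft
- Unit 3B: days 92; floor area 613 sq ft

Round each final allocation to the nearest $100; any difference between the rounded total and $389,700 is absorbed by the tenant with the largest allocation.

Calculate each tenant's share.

Totals — days 687, floor area 25,888.
Combined weights (65% days + 35% floor area): Unit 2B 0.1081; Unit G1 0.1879; Unit PH2 0.2890; Unit 3A 0.1517; Unit 2A 0.1680; Unit 3B 0.0953.
Pro-rata amounts: Unit 2B 42,121.22; Unit G1 73,220.21; Unit PH2 112,610.47; Unit 3A 59,128.43; Unit 2A 65,468.50; Unit 3B 37,151.17.
After rounding ($100): Unit 2B $42,100; Unit G1 $73,200; Unit PH2 $112,600; Unit 3A $59,100; Unit 2A $65,500; Unit 3B $37,200. Sum = $389,700.
No rounding difference to absorb.

Unit 2B: $42,100; Unit G1: $73,200; Unit PH2: $112,600; Unit 3A: $59,100; Unit 2A: $65,500; Unit 3B: $37,200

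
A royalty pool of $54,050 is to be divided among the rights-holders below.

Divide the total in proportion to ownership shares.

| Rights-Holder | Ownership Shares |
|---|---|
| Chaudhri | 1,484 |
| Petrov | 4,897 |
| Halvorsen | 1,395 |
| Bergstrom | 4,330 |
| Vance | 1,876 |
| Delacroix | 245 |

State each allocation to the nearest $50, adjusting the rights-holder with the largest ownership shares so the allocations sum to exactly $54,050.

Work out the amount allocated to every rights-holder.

Chaudhri: $5,650 | Petrov: $18,550 | Halvorsen: $5,300 | Bergstrom: $16,450 | Vance: $7,150 | Delacroix: $950

Total ownership shares = 14,227.
Pro-rata amounts: Chaudhri 1,484/14,227 × $54,050 = 5,637.89; Petrov 4,897/14,227 × $54,050 = 18,604.26; Halvorsen 1,395/14,227 × $54,050 = 5,299.76; Bergstrom 4,330/14,227 × $54,050 = 16,450.17; Vance 1,876/14,227 × $54,050 = 7,127.14; Delacroix 245/14,227 × $54,050 = 930.78.
At nearest $50: Chaudhri $5,650; Petrov $18,600; Halvorsen $5,300; Bergstrom $16,450; Vance $7,150; Delacroix $950. Sum = $54,100.
Difference $54,050 − $54,100 = −$50 applied to largest ownership shares (Petrov): Petrov becomes $18,550.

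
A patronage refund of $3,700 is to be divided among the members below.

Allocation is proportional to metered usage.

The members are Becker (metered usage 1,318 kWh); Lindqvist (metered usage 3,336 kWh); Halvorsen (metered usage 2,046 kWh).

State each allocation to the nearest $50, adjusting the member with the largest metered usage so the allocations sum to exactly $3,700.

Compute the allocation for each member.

Combined metered usage = 6,700.
Raw shares: Becker 1,318/6,700 × $3,700 = 727.85; Lindqvist 3,336/6,700 × $3,700 = 1,842.27; Halvorsen 2,046/6,700 × $3,700 = 1,129.88.
At nearest $50: Becker $750; Lindqvist $1,850; Halvorsen $1,150. Sum = $3,750.
Difference $3,700 − $3,750 = −$50 applied to largest metered usage (Lindqvist): Lindqvist becomes $1,800.

Becker: $750 · Lindqvist: $1,800 · Halvorsen: $1,150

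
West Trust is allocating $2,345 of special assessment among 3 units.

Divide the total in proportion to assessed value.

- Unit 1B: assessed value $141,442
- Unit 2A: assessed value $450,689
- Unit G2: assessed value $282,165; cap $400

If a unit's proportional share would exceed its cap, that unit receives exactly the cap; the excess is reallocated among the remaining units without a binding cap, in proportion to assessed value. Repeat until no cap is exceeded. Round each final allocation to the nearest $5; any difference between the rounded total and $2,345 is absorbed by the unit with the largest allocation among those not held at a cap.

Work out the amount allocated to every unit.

Unit 1B: $465 · Unit 2A: $1,480 · Unit G2: $400

Sum of assessed value: 874,296.
Proportional shares (ignoring caps): Unit 1B 379.37; Unit 2A 1,208.82; Unit G2 756.81.
Held at cap: Unit G2 ($400); balance $1,945 reallocated over remaining assessed value 592,131.
Redistributed shares: Unit 1B 464.60 → $465; Unit 2A 1,480.40 → $1,480.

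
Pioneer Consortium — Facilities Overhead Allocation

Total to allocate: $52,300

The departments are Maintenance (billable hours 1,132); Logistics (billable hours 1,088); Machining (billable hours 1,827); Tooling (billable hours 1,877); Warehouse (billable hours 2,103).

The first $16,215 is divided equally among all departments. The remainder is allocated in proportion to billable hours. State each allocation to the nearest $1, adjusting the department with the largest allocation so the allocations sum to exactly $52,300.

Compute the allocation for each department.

Maintenance: $8,332 | Logistics: $8,134 | Machining: $11,456 | Tooling: $11,681 | Warehouse: $12,697

First tranche $16,215 split equally: $3,243 each.
Remainder $36,085 by billable hours (total 8,027): Maintenance 5,088.85 → $5,089; Logistics 4,891.05 → $4,891; Machining 8,213.19 → $8,213; Tooling 8,437.96 → $8,438; Warehouse 9,453.94 → $9,454.
Totals: Maintenance $3,243 + $5,089 = $8,332; Logistics $3,243 + $4,891 = $8,134; Machining $3,243 + $8,213 = $11,456; Tooling $3,243 + $8,438 = $11,681; Warehouse $3,243 + $9,454 = $12,697.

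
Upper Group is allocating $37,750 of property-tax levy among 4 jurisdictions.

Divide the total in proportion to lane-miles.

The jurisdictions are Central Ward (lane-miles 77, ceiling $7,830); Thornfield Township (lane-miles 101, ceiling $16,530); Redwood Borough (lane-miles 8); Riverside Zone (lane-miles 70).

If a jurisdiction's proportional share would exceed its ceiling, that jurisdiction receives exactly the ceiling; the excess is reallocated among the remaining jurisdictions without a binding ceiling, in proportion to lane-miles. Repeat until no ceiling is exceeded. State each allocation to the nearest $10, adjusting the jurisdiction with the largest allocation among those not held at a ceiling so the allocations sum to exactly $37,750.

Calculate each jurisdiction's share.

Combined lane-miles = 256.
Pro-rata shares before constraints: Central Ward 11,354.49; Thornfield Township 14,893.55; Redwood Borough 1,179.69; Riverside Zone 10,322.27.
Capped: Central Ward ($7,830); residual $29,920 reallocated over remaining lane-miles 179.
Capped: Thornfield Township ($16,530); residual $13,390 reallocated over remaining lane-miles 78.
Remaining shares: Redwood Borough 1,373.33 → $1,370; Riverside Zone 12,016.67 → $12,020.

Central Ward: $7,830 | Thornfield Township: $16,530 | Redwood Borough: $1,370 | Riverside Zone: $12,020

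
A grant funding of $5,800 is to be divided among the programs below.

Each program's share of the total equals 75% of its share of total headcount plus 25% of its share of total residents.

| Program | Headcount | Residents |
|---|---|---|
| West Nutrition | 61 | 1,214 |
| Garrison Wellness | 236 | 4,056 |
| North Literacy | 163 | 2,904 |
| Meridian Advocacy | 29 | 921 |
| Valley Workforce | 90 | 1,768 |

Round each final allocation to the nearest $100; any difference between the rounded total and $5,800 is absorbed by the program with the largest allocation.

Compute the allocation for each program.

Headcount total 579; residents total 10,863.
Combined weights (75% headcount + 25% residents): West Nutrition 0.1070; Garrison Wellness 0.3990; North Literacy 0.2780; Meridian Advocacy 0.0588; Valley Workforce 0.1573.
Proportional shares: West Nutrition 620.34; Garrison Wellness 2,314.45; North Literacy 1,612.24; Meridian Advocacy 340.81; Valley Workforce 912.16.
After rounding ($100): West Nutrition $600; Garrison Wellness $2,300; North Literacy $1,600; Meridian Advocacy $300; Valley Workforce $900. Sum = $5,700.
Difference $5,800 − $5,700 = +$100 applied to largest allocation (Garrison Wellness): Garrison Wellness becomes $2,400.

West Nutrition: $600; Garrison Wellness: $2,400; North Literacy: $1,600; Meridian Advocacy: $300; Valley Workforce: $900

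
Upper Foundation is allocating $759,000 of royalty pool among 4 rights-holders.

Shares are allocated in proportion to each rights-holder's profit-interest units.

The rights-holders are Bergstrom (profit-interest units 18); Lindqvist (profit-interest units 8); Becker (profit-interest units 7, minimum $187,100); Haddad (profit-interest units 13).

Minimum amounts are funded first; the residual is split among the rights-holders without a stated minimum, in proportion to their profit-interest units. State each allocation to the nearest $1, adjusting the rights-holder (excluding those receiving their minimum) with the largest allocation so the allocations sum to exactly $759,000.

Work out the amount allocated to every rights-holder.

Bergstrom: $263,954 · Lindqvist: $117,313 · Becker: $187,100 · Haddad: $190,633

Minimums first: Becker $187,100. Residual $571,900.
Residual split over remaining profit-interest units 39: Bergstrom 263,953.85 → $263,954; Lindqvist 117,312.82 → $117,313; Haddad 190,633.33 → $190,633.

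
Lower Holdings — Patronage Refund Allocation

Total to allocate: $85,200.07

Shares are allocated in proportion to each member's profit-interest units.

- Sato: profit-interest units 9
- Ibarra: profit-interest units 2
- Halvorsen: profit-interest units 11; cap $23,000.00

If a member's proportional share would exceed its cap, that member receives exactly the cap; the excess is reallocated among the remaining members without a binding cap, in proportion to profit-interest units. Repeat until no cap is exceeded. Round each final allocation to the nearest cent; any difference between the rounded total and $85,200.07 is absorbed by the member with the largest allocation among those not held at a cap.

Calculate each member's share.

Profit-interest units total: 22.
Proportional shares (ignoring caps): Sato 34,854.5741; Ibarra 7,745.4609; Halvorsen 42,600.0350.
Cap binds for Halvorsen ($23,000.00); balance $62,200.07 reallocated over remaining profit-interest units 11.
Remaining shares: Sato 50,890.9664 → $50,890.97; Ibarra 11,309.1036 → $11,309.10.

Sato: $50,890.97 · Ibarra: $11,309.10 · Halvorsen: $23,000.00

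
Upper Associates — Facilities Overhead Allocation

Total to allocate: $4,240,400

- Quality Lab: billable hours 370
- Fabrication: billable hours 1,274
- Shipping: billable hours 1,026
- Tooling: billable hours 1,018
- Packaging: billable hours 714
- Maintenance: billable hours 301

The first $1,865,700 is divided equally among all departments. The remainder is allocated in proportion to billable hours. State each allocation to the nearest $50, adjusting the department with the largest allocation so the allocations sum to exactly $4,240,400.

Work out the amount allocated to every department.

Quality Lab: $497,800 · Fabrication: $954,250 · Shipping: $829,000 · Tooling: $824,950 · Packaging: $671,450 · Maintenance: $462,950

Equal tier: $1,865,700 ÷ 6 = $310,950 apiece.
Remainder $2,374,700 by billable hours (total 4,703): Quality Lab 186,825.22 → $186,850; Fabrication 643,284.67 → $643,300; Shipping 518,061.28 → $518,050; Tooling 514,021.82 → $514,000; Packaging 360,522.18 → $360,500; Maintenance 151,984.84 → $152,000.
Totals: Quality Lab $310,950 + $186,850 = $497,800; Fabrication $310,950 + $643,300 = $954,250; Shipping $310,950 + $518,050 = $829,000; Tooling $310,950 + $514,000 = $824,950; Packaging $310,950 + $360,500 = $671,450; Maintenance $310,950 + $152,000 = $462,950.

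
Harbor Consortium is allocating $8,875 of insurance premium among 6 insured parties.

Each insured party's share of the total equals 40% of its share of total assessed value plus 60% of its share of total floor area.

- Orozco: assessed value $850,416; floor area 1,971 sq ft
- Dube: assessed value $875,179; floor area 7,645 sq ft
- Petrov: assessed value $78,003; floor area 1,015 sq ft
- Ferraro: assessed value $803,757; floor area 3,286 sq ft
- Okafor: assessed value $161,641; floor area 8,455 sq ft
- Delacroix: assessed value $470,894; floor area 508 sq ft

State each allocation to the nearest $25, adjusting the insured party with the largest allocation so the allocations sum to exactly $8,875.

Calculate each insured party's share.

Totals — assessed value 3,239,890, floor area 22,880.
Composite weights (40% assessed value + 60% floor area): Orozco 0.1567; Dube 0.3085; Petrov 0.0362; Ferraro 0.1854; Okafor 0.2417; Delacroix 0.0715.
Proportional shares: Orozco 1,390.54; Dube 2,738.21; Petrov 321.70; Ferraro 1,645.46; Okafor 2,144.90; Delacroix 634.20.
Rounded to nearest $25: Orozco $1,400; Dube $2,750; Petrov $325; Ferraro $1,650; Okafor $2,150; Delacroix $625. Sum = $8,900.
Difference $8,875 − $8,900 = −$25 applied to largest allocation (Dube): Dube becomes $2,725.

Orozco: $1,400; Dube: $2,725; Petrov: $325; Ferraro: $1,650; Okafor: $2,150; Delacroix: $625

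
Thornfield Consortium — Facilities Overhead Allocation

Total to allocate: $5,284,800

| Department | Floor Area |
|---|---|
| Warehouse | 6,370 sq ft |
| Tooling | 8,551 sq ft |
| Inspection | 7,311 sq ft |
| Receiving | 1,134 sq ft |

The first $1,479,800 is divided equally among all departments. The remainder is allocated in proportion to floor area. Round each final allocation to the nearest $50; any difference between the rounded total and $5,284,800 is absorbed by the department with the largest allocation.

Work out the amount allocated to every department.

Warehouse: $1,407,250 | Tooling: $1,762,450 | Inspection: $1,560,500 | Receiving: $554,600

Equal tier: $1,479,800 ÷ 4 = $369,950 apiece.
Remainder $3,805,000 by floor area (total 23,366): Warehouse 1,037,312.76 → $1,037,300; Tooling 1,392,474.32 → $1,392,450; Inspection 1,190,548.45 → $1,190,550; Receiving 184,664.47 → $184,650.
Rounding difference +$50 on remainder applied to Tooling.
Totals: Warehouse $369,950 + $1,037,300 = $1,407,250; Tooling $369,950 + $1,392,500 = $1,762,450; Inspection $369,950 + $1,190,550 = $1,560,500; Receiving $369,950 + $184,650 = $554,600.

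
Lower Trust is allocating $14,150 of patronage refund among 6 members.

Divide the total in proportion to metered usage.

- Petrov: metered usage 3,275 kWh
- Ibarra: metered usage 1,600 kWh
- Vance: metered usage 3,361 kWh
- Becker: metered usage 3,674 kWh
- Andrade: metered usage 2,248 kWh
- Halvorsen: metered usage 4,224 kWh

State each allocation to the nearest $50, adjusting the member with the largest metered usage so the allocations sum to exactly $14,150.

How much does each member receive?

Combined metered usage = 18,382.
Proportional shares: Petrov 3,275/18,382 × $14,150 = 2,521.01; Ibarra 1,600/18,382 × $14,150 = 1,231.64; Vance 3,361/18,382 × $14,150 = 2,587.21; Becker 3,674/18,382 × $14,150 = 2,828.15; Andrade 2,248/18,382 × $14,150 = 1,730.45; Halvorsen 4,224/18,382 × $14,150 = 3,251.53.
After rounding ($50): Petrov $2,500; Ibarra $1,250; Vance $2,600; Becker $2,850; Andrade $1,750; Halvorsen $3,250. Sum = $14,200.
Difference $14,150 − $14,200 = −$50 applied to largest metered usage (Halvorsen): Halvorsen becomes $3,200.

Petrov: $2,500; Ibarra: $1,250; Vance: $2,600; Becker: $2,850; Andrade: $1,750; Halvorsen: $3,200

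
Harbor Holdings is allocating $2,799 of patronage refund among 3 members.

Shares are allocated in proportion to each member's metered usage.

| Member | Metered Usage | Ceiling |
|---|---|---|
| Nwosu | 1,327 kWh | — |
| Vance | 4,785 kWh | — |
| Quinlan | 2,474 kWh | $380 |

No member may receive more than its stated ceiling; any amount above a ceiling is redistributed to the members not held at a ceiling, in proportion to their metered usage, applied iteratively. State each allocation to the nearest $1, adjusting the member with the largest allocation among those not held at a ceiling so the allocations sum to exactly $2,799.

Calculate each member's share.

Nwosu: $525; Vance: $1,894; Quinlan: $380

Sum of metered usage: 8,586.
Pro-rata shares before constraints: Nwosu 432.60; Vance 1,559.89; Quinlan 806.51.
Capped: Quinlan ($380); balance $2,419 reallocated over remaining metered usage 6,112.
Remaining shares: Nwosu 525.20 → $525; Vance 1,893.80 → $1,894.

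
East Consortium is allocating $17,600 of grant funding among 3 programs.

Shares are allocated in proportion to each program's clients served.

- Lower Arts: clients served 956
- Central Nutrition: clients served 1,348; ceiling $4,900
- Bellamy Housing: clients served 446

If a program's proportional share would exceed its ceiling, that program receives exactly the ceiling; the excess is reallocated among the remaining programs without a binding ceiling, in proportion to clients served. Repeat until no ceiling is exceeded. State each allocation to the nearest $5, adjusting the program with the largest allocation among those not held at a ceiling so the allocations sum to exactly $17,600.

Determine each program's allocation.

Lower Arts: $8,660; Central Nutrition: $4,900; Bellamy Housing: $4,040

Total clients served = 2,750.
Pro-rata shares before constraints: Lower Arts 6,118.40; Central Nutrition 8,627.20; Bellamy Housing 2,854.40.
Held at cap: Central Nutrition ($4,900); remaining pool $12,700 reallocated over remaining clients served 1,402.
Remaining shares: Lower Arts 8,659.91 → $8,660; Bellamy Housing 4,040.09 → $4,040.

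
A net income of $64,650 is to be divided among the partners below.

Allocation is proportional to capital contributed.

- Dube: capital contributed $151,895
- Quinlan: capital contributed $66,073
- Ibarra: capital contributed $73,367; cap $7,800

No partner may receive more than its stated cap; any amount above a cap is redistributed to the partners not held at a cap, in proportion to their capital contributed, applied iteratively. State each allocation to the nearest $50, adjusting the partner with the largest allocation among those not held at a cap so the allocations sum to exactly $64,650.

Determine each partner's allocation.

Sum of capital contributed: 291,335.
Pro-rata shares before constraints: Dube 33,706.94; Quinlan 14,662.23; Ibarra 16,280.83.
Held at cap: Ibarra ($7,800); residual $56,850 reallocated over remaining capital contributed 217,968.
Shares after redistribution: Dube 39,616.97 → $39,600; Quinlan 17,233.03 → $17,250.

Dube: $39,600 | Quinlan: $17,250 | Ibarra: $7,800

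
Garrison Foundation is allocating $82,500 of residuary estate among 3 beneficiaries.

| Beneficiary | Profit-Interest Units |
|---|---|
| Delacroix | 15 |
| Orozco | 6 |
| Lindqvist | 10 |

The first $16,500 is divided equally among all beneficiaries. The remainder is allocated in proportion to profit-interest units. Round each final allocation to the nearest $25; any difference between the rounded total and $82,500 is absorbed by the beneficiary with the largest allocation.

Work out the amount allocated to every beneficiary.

Delacroix: $37,425; Orozco: $18,275; Lindqvist: $26,800

$16,500 shared equally gives $5,500 per beneficiary.
Remainder $66,000 by profit-interest units (total 31): Delacroix 31,935.48 → $31,925; Orozco 12,774.19 → $12,775; Lindqvist 21,290.32 → $21,300.
Totals: Delacroix $5,500 + $31,925 = $37,425; Orozco $5,500 + $12,775 = $18,275; Lindqvist $5,500 + $21,300 = $26,800.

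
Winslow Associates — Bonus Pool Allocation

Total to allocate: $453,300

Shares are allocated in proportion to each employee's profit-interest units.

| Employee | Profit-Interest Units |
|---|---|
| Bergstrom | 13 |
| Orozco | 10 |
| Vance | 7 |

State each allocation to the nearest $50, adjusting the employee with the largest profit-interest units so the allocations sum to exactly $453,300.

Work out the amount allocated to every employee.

Total profit-interest units = 13 + 10 + 7 = 30.
Pro-rata amounts: Bergstrom 196,430.00; Orozco 151,100.00; Vance 105,770.00.
After rounding ($50): Bergstrom $196,450; Orozco $151,100; Vance $105,750. Sum = $453,300.
Rounded total matches; no reconciliation needed.

Bergstrom: $196,450 | Orozco: $151,100 | Vance: $105,750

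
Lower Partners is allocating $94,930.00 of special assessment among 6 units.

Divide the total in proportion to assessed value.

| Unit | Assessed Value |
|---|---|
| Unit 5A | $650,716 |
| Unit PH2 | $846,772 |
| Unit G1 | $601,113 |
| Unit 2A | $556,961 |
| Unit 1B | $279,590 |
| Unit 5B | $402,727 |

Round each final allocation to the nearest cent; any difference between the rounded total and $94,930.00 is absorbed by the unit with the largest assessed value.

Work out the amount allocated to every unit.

Sum of assessed value: 650,716 + 846,772 + 601,113 + 556,961 + 279,590 + 402,727 = 3,337,879.
Raw shares: Unit 5A 18,506.5036; Unit PH2 24,082.3786; Unit G1 17,095.7836; Unit 2A 15,840.0912; Unit 1B 7,951.6000; Unit 5B 11,453.6429.
After rounding (cent): Unit 5A $18,506.50; Unit PH2 $24,082.38; Unit G1 $17,095.78; Unit 2A $15,840.09; Unit 1B $7,951.60; Unit 5B $11,453.64. Sum = $94,929.99.
Difference $94,930.00 − $94,929.99 = +$0.01 applied to largest assessed value (Unit PH2): Unit PH2 becomes $24,082.39.

Unit 5A: $18,506.50; Unit PH2: $24,082.39; Unit G1: $17,095.78; Unit 2A: $15,840.09; Unit 1B: $7,951.60; Unit 5B: $11,453.64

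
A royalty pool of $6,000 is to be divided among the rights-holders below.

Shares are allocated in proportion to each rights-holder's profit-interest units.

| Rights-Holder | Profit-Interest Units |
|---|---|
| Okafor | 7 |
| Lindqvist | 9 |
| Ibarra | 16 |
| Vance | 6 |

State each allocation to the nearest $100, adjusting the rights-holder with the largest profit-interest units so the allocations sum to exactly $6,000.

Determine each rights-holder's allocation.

Okafor: $1,100; Lindqvist: $1,400; Ibarra: $2,600; Vance: $900

Sum of profit-interest units: 38.
Pro-rata amounts: Okafor 7/38 × $6,000 = 1,105.26; Lindqvist 9/38 × $6,000 = 1,421.05; Ibarra 16/38 × $6,000 = 2,526.32; Vance 6/38 × $6,000 = 947.37.
After rounding ($100): Okafor $1,100; Lindqvist $1,400; Ibarra $2,500; Vance $900. Sum = $5,900.
Difference $6,000 − $5,900 = +$100 applied to largest profit-interest units (Ibarra): Ibarra becomes $2,600.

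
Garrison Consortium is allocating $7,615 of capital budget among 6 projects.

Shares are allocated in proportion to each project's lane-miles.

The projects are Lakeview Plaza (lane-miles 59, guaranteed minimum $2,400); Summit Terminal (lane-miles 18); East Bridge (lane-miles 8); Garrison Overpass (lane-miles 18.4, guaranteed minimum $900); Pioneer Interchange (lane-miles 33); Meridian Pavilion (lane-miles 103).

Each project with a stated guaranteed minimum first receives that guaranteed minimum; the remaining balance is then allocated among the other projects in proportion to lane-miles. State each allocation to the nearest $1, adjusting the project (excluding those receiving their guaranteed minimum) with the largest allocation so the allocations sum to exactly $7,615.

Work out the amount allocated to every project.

Fund the minimums — Lakeview Plaza $2,400; Garrison Overpass $900. Remaining pool $4,315.
Remaining pool split over remaining lane-miles 162: Summit Terminal 479.44 → $479; East Bridge 213.09 → $213; Pioneer Interchange 878.98 → $879; Meridian Pavilion 2,743.49 → $2,743.
Rounding difference +$1 applied to Meridian Pavilion → $2,744.

Lakeview Plaza: $2,400; Summit Terminal: $479; East Bridge: $213; Garrison Overpass: $900; Pioneer Interchange: $879; Meridian Pavilion: $2,744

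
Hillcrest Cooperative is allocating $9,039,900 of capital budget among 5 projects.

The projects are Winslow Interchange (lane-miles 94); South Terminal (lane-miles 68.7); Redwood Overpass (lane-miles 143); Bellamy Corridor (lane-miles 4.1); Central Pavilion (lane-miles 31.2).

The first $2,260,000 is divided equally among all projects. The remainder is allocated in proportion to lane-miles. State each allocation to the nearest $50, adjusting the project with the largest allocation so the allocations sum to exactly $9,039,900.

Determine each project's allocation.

Winslow Interchange: $2,320,950; South Terminal: $1,817,900; Redwood Overpass: $3,295,200; Bellamy Corridor: $533,500; Central Pavilion: $1,072,350

First tranche $2,260,000 split equally: $452,000 each.
Remainder $6,779,900 by lane-miles (total 341): Winslow Interchange 1,868,946.04 → $1,868,950; South Terminal 1,365,921.20 → $1,365,900; Redwood Overpass 2,843,183.87 → $2,843,200; Bellamy Corridor 81,517.86 → $81,500; Central Pavilion 620,331.03 → $620,350.
Totals: Winslow Interchange $452,000 + $1,868,950 = $2,320,950; South Terminal $452,000 + $1,365,900 = $1,817,900; Redwood Overpass $452,000 + $2,843,200 = $3,295,200; Bellamy Corridor $452,000 + $81,500 = $533,500; Central Pavilion $452,000 + $620,350 = $1,072,350.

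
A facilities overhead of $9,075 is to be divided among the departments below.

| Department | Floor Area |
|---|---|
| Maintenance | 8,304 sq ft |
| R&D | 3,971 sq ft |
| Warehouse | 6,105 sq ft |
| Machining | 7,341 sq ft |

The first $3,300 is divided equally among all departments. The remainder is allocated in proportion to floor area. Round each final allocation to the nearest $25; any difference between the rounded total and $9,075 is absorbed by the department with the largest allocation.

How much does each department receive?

First tranche $3,300 split equally: $825 each.
Remainder $5,775 by floor area (total 25,721): Maintenance 1,864.45 → $1,875; R&D 891.59 → $900; Warehouse 1,370.72 → $1,375; Machining 1,648.24 → $1,650.
Rounding difference −$25 on remainder applied to Maintenance.
Totals: Maintenance $825 + $1,850 = $2,675; R&D $825 + $900 = $1,725; Warehouse $825 + $1,375 = $2,200; Machining $825 + $1,650 = $2,475.

Maintenance: $2,675 · R&D: $1,725 · Warehouse: $2,200 · Machining: $2,475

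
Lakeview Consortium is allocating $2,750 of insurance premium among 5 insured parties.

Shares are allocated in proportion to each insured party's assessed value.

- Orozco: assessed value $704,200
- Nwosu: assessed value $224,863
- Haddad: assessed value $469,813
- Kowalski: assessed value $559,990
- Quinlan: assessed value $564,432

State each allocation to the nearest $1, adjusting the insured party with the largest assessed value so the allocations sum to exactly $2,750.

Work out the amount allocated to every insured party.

Orozco: $768 | Nwosu: $245 | Haddad: $512 | Kowalski: $610 | Quinlan: $615

Assessed value total: 2,523,298.
Pro-rata amounts: Orozco 704,200/2,523,298 × $2,750 = 767.47; Nwosu 224,863/2,523,298 × $2,750 = 245.07; Haddad 469,813/2,523,298 × $2,750 = 512.02; Kowalski 559,990/2,523,298 × $2,750 = 610.30; Quinlan 564,432/2,523,298 × $2,750 = 615.14.
At nearest $1: Orozco $767; Nwosu $245; Haddad $512; Kowalski $610; Quinlan $615. Sum = $2,749.
Difference $2,750 − $2,749 = +$1 applied to largest assessed value (Orozco): Orozco becomes $768.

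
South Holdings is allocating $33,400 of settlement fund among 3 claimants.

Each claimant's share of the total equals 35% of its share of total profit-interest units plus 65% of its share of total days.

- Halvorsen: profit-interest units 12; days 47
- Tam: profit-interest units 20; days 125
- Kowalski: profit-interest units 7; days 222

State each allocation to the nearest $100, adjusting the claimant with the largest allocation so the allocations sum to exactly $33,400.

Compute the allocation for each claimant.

Totals — profit-interest units 39, days 394.
Combined weights (35% profit-interest units + 65% days): Halvorsen 0.1852; Tam 0.3857; Kowalski 0.4291.
Pro-rata amounts: Halvorsen 6,186.69; Tam 12,882.56; Kowalski 14,330.74.
Rounded to nearest $100: Halvorsen $6,200; Tam $12,900; Kowalski $14,300. Sum = $33,400.
No rounding difference to absorb.

Halvorsen: $6,200 | Tam: $12,900 | Kowalski: $14,300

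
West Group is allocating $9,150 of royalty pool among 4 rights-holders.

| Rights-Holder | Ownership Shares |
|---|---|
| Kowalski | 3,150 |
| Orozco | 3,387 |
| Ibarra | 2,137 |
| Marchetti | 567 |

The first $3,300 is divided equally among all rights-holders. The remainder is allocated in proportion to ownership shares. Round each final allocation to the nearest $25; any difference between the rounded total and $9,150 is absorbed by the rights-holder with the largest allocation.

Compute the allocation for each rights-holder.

Kowalski: $2,825 | Orozco: $2,975 | Ibarra: $2,175 | Marchetti: $1,175

First tranche $3,300 split equally: $825 each.
Remainder $5,850 by ownership shares (total 9,241): Kowalski 1,994.10 → $2,000; Orozco 2,144.13 → $2,150; Ibarra 1,352.82 → $1,350; Marchetti 358.94 → $350.
Totals: Kowalski $825 + $2,000 = $2,825; Orozco $825 + $2,150 = $2,975; Ibarra $825 + $1,350 = $2,175; Marchetti $825 + $350 = $1,175.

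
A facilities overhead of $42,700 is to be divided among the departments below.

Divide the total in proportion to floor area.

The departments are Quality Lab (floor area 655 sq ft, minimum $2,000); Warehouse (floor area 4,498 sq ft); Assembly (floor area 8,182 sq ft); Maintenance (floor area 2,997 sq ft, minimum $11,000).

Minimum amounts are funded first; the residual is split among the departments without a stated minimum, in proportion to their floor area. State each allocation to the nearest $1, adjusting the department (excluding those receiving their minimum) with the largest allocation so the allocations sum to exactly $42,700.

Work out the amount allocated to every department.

Quality Lab: $2,000 · Warehouse: $10,536 · Assembly: $19,164 · Maintenance: $11,000

Guaranteed amounts: Quality Lab $2,000; Maintenance $11,000. Residual $29,700.
Residual split over remaining floor area 12,680: Warehouse 10,535.54 → $10,536; Assembly 19,164.46 → $19,164.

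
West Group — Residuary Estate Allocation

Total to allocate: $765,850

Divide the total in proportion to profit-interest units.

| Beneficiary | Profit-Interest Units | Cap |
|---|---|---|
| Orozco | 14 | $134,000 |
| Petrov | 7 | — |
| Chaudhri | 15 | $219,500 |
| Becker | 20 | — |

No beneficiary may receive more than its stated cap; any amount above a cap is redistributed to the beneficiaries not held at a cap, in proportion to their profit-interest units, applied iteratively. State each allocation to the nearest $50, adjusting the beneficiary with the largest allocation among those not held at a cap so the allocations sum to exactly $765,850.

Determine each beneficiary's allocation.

Total profit-interest units = 56.
Unconstrained shares: Orozco 191,462.50; Petrov 95,731.25; Chaudhri 205,138.39; Becker 273,517.86.
Capped: Orozco ($134,000); residual $631,850 reallocated over remaining profit-interest units 42.
Capped: Chaudhri ($219,500); residual $412,350 reallocated over remaining profit-interest units 27.
Remaining shares: Petrov 106,905.56 → $106,900; Becker 305,444.44 → $305,450.

Orozco: $134,000 | Petrov: $106,900 | Chaudhri: $219,500 | Becker: $305,450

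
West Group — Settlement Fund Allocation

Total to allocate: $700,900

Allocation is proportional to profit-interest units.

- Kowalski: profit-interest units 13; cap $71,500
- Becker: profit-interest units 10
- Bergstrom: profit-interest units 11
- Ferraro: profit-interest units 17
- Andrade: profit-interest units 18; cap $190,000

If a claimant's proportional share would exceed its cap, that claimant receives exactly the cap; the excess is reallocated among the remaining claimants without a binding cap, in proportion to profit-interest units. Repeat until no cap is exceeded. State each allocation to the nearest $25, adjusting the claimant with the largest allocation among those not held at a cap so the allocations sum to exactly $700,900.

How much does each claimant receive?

Kowalski: $71,500; Becker: $115,625; Bergstrom: $127,200; Ferraro: $196,575; Andrade: $190,000

Profit-interest units total: 69.
Pro-rata shares before constraints: Kowalski 132,053.62; Becker 101,579.71; Bergstrom 111,737.68; Ferraro 172,685.51; Andrade 182,843.48.
Capped: Kowalski ($71,500); residual $629,400 reallocated over remaining profit-interest units 56.
Capped: Andrade ($190,000); residual $439,400 reallocated over remaining profit-interest units 38.
Shares after redistribution: Becker 115,631.58 → $115,625; Bergstrom 127,194.74 → $127,200; Ferraro 196,573.68 → $196,575.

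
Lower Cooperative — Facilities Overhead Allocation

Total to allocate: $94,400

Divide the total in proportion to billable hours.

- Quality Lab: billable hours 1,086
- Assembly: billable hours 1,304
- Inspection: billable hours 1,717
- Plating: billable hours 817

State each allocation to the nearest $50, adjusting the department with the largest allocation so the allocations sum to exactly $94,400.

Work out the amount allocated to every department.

Quality Lab: $20,800 | Assembly: $25,000 | Inspection: $32,950 | Plating: $15,650

Total billable hours = 4,924.
Raw shares: Quality Lab 1,086/4,924 × $94,400 = 20,820.15; Assembly 1,304/4,924 × $94,400 = 24,999.51; Inspection 1,717/4,924 × $94,400 = 32,917.30; Plating 817/4,924 × $94,400 = 15,663.04.
At nearest $50: Quality Lab $20,800; Assembly $25,000; Inspection $32,900; Plating $15,650. Sum = $94,350.
Difference $94,400 − $94,350 = +$50 applied to largest allocation (Inspection): Inspection becomes $32,950.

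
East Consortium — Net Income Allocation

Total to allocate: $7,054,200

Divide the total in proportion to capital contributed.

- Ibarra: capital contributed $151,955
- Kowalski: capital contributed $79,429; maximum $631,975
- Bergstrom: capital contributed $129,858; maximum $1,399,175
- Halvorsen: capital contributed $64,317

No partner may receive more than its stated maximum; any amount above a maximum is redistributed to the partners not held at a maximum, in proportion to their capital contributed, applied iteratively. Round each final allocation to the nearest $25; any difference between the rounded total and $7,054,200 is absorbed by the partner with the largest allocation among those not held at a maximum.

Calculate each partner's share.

Ibarra: $3,529,250 · Kowalski: $631,975 · Bergstrom: $1,399,175 · Halvorsen: $1,493,800

Sum of capital contributed: 425,559.
Pro-rata shares before constraints: Ibarra 2,518,853.93; Kowalski 1,316,640.12; Bergstrom 2,152,567.10; Halvorsen 1,066,138.85.
Cap binds for Kowalski ($631,975), Bergstrom ($1,399,175); remaining pool $5,023,050 reallocated over remaining capital contributed 216,272.
Redistributed shares: Ibarra 3,529,248.18 → $3,529,250; Halvorsen 1,493,801.82 → $1,493,800.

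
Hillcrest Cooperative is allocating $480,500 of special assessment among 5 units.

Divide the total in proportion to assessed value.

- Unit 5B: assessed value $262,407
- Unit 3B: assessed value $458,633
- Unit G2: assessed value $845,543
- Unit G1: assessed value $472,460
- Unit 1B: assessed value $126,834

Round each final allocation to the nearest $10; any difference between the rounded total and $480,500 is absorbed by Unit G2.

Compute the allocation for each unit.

Unit 5B: $58,220 · Unit 3B: $101,750 · Unit G2: $187,570 · Unit G1: $104,820 · Unit 1B: $28,140

Total assessed value = 2,165,877.
Proportional shares: Unit 5B 262,407/2,165,877 × $480,500 = 58,215.02; Unit 3B 458,633/2,165,877 × $480,500 = 101,747.77; Unit G2 845,543/2,165,877 × $480,500 = 187,583.79; Unit G1 472,460/2,165,877 × $480,500 = 104,815.29; Unit 1B 126,834/2,165,877 × $480,500 = 28,138.13.
Rounded to nearest $10: Unit 5B $58,220; Unit 3B $101,750; Unit G2 $187,580; Unit G1 $104,820; Unit 1B $28,140. Sum = $480,510.
Difference $480,500 − $480,510 = −$10 applied to Unit G2: Unit G2 becomes $187,570.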